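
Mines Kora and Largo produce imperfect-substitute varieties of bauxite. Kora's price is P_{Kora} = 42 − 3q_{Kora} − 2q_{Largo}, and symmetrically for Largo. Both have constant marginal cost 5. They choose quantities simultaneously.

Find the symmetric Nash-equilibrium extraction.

4.625

Mine Kora's profit: π = q_{Kora}(42 − 3q_{Kora} − 2q_{Largo}) − 5q_{Kora}.
∂π/∂q_{Kora} = 37 − 6q_{Kora} − 2q_{Largo} = 0 ⇒ q_{Kora} = 37/6 − (1/3)q_{Largo}.
Setting q_{Kora} = q_{Largo} in the reaction function: q_{Kora} = 37/6 − (1/3)q_{Kora}, so q_{Kora} = (37/6) / (4/3) = 4.625.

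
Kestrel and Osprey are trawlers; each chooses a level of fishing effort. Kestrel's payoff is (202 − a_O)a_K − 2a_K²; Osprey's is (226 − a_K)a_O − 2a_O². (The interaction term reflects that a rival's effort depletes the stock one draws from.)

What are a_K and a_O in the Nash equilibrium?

Expanding Kestrel's payoff: 202a_K − a_Oa_K − 2a_K².
∂π/∂a_K = 202 − a_O − 4a_K = 0, so a_K = 50.5 − 0.25a_O.
Likewise for Osprey: a_O = 56.5 − 0.25a_K.
Substituting the second reaction function into the first: a_K = 50.5 − 0.25(56.5 − 0.25a_K), which gives 0.9375a_K = 36.375 ⇒ a_K = 38.8.
Then a_O = 56.5 − 0.25·38.8 = 46.8.

38.8, 46.8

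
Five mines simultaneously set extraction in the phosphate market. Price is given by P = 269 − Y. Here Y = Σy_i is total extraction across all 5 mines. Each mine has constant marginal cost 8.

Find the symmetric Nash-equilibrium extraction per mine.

A representative mine's profit is π_i = y_i(269 − Y) − 8y_i, with Y = y_i + Σ_{j≠i} y_j.
First-order condition: 261 − 2y_i − Σ_{j≠i} y_j = 0.
In a symmetric equilibrium every mine chooses the same y, so Σ_{j≠i} y_j = 4y. The condition becomes 261 − 6y = 0, giving y = 261/6 = 43.5.

43.5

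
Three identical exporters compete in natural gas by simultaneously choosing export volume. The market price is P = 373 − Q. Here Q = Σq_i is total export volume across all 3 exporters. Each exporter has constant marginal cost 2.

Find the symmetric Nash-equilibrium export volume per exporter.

A representative exporter's profit is π_i = q_i(373 − Q) − 2q_i, with Q = q_i + Σ_{j≠i} q_j.
First-order condition: 371 − 2q_i − Σ_{j≠i} q_j = 0.
With identical exporters, set every q_j = q: then 371 − 2q − 2q = 0, i.e. q = 371/4 = 92.75.

92.75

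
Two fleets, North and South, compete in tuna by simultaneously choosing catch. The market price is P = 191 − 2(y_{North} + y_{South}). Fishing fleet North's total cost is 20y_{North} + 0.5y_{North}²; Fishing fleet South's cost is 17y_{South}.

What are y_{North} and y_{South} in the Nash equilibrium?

21, 33

Fishing fleet North's profit: π = y_{North}(191 − 2(y_{North} + y_{South})) − 20y_{North} − 0.5y_{North}².
∂π/∂y_{North} = 171 − 5y_{North} − 2y_{South} = 0, so y_{North} = 34.2 − 0.4y_{South}.
For South: ∂π/∂y_{South} = 174 − 4y_{South} − 2y_{North} = 0 ⇒ y_{South} = 43.5 − 0.5y_{North}.
Plugging y_{South} into North's best response: y_{North} = 34.2 − 0.4(43.5 − 0.5y_{North}) ⇒ 0.8y_{North} = 16.8, so y_{North} = 21.
Then y_{South} = 43.5 − 0.5·21 = 33.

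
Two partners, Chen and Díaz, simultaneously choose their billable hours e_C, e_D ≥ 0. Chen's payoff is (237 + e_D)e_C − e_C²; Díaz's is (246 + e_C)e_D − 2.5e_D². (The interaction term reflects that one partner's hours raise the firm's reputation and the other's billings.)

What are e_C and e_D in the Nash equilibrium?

159, 81

Expanding Chen's payoff: 237e_C + e_De_C − e_C².
∂π/∂e_C = 237 + e_D − 2e_C = 0, so e_C = 118.5 + 0.5e_D.
Likewise for Díaz: e_D = 49.2 + 0.2e_C.
Solving the two reaction functions simultaneously: (1 − (0.5)(0.2))e_C = 118.5 + 0.5·49.2, so 0.9e_C = 143.1 and e_C = 159.
Then e_D = 49.2 + 0.2·159 = 81.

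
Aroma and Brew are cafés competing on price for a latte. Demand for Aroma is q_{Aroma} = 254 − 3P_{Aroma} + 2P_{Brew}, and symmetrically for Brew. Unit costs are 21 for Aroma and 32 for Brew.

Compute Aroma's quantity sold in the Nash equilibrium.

180.9375

Aroma's profit: π = (P_{Aroma} − 21)(254 − 3P_{Aroma} + 2P_{Brew}).
∂π/∂P_{Aroma} = 317 − 6P_{Aroma} + 2P_{Brew} = 0 ⇒ P_{Aroma} = 317/6 + (1/3)P_{Brew}.
Similarly P_{Brew} = 175/3 + (1/3)P_{Aroma}.
Substituting the second reaction function into the first: P_{Aroma} = 317/6 + (1/3)(175/3 + (1/3)P_{Aroma}), which gives (8/9)P_{Aroma} = 1301/18 ⇒ P_{Aroma} = 81.3125.
Then P_{Brew} = 175/3 + (1/3)·81.3125 = 85.4375.
q_{Aroma} = 254 − 3·81.3125 + 2·85.4375 = 180.9375.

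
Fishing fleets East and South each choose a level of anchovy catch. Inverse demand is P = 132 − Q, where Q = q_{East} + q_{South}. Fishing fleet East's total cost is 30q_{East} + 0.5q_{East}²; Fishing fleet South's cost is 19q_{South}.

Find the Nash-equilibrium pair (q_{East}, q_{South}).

Fishing fleet East's profit: π = q_{East}(132 − (q_{East} + q_{South})) − 30q_{East} − 0.5q_{East}².
∂π/∂q_{East} = 102 − 3q_{East} − q_{South} = 0, so q_{East} = 34 − (1/3)q_{South}.
For South: ∂π/∂q_{South} = 113 − 2q_{South} − q_{East} = 0 ⇒ q_{South} = 56.5 − 0.5q_{East}.
Substituting the second reaction function into the first: q_{East} = 34 − (1/3)(56.5 − 0.5q_{East}), which gives (5/6)q_{East} = 91/6 ⇒ q_{East} = 18.2.
Then q_{South} = 56.5 − 0.5·18.2 = 47.4.

18.2, 47.4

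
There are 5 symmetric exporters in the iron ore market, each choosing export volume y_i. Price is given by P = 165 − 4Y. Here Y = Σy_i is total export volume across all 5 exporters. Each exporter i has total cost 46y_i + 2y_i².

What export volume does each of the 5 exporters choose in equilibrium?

4.25

A representative exporter's profit is π_i = y_i(165 − 4Y) − 46y_i − 2y_i², with Y = y_i + Σ_{j≠i} y_j.
First-order condition: 119 − 12y_i − 4Σ_{j≠i} y_j = 0.
Imposing symmetry (y_j = y for all j) turns Σ_{j≠i} y_j into 4y, so 119 = 28y and y = 4.25.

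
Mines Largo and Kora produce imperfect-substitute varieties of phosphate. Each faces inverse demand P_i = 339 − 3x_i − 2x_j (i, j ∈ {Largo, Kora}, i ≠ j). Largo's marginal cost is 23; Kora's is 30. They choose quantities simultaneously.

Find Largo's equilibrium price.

142.8125

Mine Largo's profit: π = x_{Largo}(339 − 3x_{Largo} − 2x_{Kora}) − 23x_{Largo}.
∂π/∂x_{Largo} = 316 − 6x_{Largo} − 2x_{Kora} = 0 ⇒ x_{Largo} = 158/3 − (1/3)x_{Kora}.
Similarly x_{Kora} = 51.5 − (1/3)x_{Largo}.
Substituting the second reaction function into the first: x_{Largo} = 158/3 − (1/3)(51.5 − (1/3)x_{Largo}), which gives (8/9)x_{Largo} = 35.5 ⇒ x_{Largo} = 39.9375.
Then x_{Kora} = 51.5 − (1/3)·39.9375 = 38.1875.
P_{Largo} = 339 − 3·39.9375 − 2·38.1875 = 142.8125.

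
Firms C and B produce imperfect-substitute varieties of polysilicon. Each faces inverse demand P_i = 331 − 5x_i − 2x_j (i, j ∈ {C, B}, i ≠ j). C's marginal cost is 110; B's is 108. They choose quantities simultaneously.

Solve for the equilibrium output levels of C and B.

18.375, 18.625

Firm C's profit: π = x_C(331 − 5x_C − 2x_B) − 110x_C.
∂π/∂x_C = 221 − 10x_C − 2x_B = 0 ⇒ x_C = 22.1 − 0.2x_B.
Similarly x_B = 22.3 − 0.2x_C.
Solving the two reaction functions simultaneously: (1 − (−0.2)(−0.2))x_C = 22.1 − 0.2·22.3, so 0.96x_C = 17.64 and x_C = 18.375.
Then x_B = 22.3 − 0.2·18.375 = 18.625.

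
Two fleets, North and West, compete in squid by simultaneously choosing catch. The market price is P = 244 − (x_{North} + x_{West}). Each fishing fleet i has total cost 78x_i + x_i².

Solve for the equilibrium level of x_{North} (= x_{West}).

33.2

Fishing fleet North's profit: π = x_{North}(244 − (x_{North} + x_{West})) − 78x_{North} − x_{North}².
∂π/∂x_{North} = 166 − 4x_{North} − x_{West} = 0, so x_{North} = 41.5 − 0.25x_{West}.
The game is symmetric, so in equilibrium x_{West} = x_{North}: the reaction function gives 1.25x_{North} = 41.5, hence x_{North} = 33.2.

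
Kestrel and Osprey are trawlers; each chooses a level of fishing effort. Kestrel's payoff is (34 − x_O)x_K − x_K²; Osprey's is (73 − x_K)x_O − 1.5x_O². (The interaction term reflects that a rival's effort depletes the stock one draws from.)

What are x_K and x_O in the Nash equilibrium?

Expanding Kestrel's payoff: 34x_K − x_Ox_K − x_K².
∂π/∂x_K = 34 − x_O − 2x_K = 0, so x_K = 17 − 0.5x_O.
Likewise for Osprey: x_O = 73/3 − (1/3)x_K.
Substituting the second reaction function into the first: x_K = 17 − 0.5(73/3 − (1/3)x_K), which gives (5/6)x_K = 29/6 ⇒ x_K = 5.8.
Then x_O = 73/3 − (1/3)·5.8 = 22.4.

5.8, 22.4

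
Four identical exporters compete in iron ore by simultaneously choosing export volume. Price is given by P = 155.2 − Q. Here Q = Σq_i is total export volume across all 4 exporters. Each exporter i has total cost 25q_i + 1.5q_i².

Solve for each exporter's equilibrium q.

16.275

A representative exporter's profit is π_i = q_i(155.2 − Q) − 25q_i − 1.5q_i², with Q = q_i + Σ_{j≠i} q_j.
First-order condition: 130.2 − 5q_i − Σ_{j≠i} q_j = 0.
In a symmetric equilibrium every exporter chooses the same q, so Σ_{j≠i} q_j = 3q. The condition becomes 130.2 − 8q = 0, giving q = 130.2/8 = 16.275.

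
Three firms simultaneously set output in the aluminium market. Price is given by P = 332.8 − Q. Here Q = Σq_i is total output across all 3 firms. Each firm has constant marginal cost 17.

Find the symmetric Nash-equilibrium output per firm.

A representative firm's profit is π_i = q_i(332.8 − Q) − 17q_i, with Q = q_i + Σ_{j≠i} q_j.
First-order condition: 315.8 − 2q_i − Σ_{j≠i} q_j = 0.
In a symmetric equilibrium every firm chooses the same q, so Σ_{j≠i} q_j = 2q. The condition becomes 315.8 − 4q = 0, giving q = 315.8/4 = 78.95.

78.95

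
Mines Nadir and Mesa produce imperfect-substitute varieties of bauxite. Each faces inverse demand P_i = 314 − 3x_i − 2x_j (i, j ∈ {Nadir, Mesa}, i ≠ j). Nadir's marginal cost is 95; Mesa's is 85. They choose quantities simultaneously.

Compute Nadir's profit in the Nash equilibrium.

2146.6875

Mine Nadir's profit: π = x_{Nadir}(314 − 3x_{Nadir} − 2x_{Mesa}) − 95x_{Nadir}.
∂π/∂x_{Nadir} = 219 − 6x_{Nadir} − 2x_{Mesa} = 0 ⇒ x_{Nadir} = 36.5 − (1/3)x_{Mesa}.
Similarly x_{Mesa} = 229/6 − (1/3)x_{Nadir}.
Substituting the second reaction function into the first: x_{Nadir} = 36.5 − (1/3)(229/6 − (1/3)x_{Nadir}), which gives (8/9)x_{Nadir} = 214/9 ⇒ x_{Nadir} = 26.75.
Then x_{Mesa} = 229/6 − (1/3)·26.75 = 29.25.
P_{Nadir} = 314 − 3·26.75 − 2·29.25 = 175.25.
Profit = (175.25 − 95)·26.75 = 2146.6875.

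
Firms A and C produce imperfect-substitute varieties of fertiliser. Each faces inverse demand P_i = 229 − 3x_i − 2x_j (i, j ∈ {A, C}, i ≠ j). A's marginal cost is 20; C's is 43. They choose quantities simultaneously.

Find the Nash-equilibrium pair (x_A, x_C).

27.5625, 21.8125

Firm A's profit: π = x_A(229 − 3x_A − 2x_C) − 20x_A.
∂π/∂x_A = 209 − 6x_A − 2x_C = 0 ⇒ x_A = 209/6 − (1/3)x_C.
Similarly x_C = 31 − (1/3)x_A.
Solving the two reaction functions simultaneously: (1 − (−1/3)(−1/3))x_A = 209/6 − (1/3)·31, so (8/9)x_A = 24.5 and x_A = 27.5625.
Then x_C = 31 − (1/3)·27.5625 = 21.8125.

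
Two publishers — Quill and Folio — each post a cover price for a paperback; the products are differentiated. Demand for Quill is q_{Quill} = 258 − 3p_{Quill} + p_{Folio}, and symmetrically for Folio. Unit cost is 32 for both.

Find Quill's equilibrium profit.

4516.32

Quill's profit: π = (p_{Quill} − 32)(258 − 3p_{Quill} + p_{Folio}).
∂π/∂p_{Quill} = 354 − 6p_{Quill} + p_{Folio} = 0 ⇒ p_{Quill} = 59 + (1/6)p_{Folio}.
The game is symmetric, so in equilibrium p_{Folio} = p_{Quill}: the reaction function gives (5/6)p_{Quill} = 59, hence p_{Quill} = 70.8.
q_{Quill} = 258 − 3·70.8 + 70.8 = 116.4.
Profit = (70.8 − 32)·116.4 = 4516.32.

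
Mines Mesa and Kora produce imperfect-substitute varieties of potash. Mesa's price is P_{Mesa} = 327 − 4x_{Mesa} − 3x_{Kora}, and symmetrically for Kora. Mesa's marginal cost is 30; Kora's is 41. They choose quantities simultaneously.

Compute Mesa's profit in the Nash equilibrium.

Mine Mesa's profit: π = x_{Mesa}(327 − 4x_{Mesa} − 3x_{Kora}) − 30x_{Mesa}.
∂π/∂x_{Mesa} = 297 − 8x_{Mesa} − 3x_{Kora} = 0 ⇒ x_{Mesa} = 37.125 − 0.375x_{Kora}.
Similarly x_{Kora} = 35.75 − 0.375x_{Mesa}.
Solving the two reaction functions simultaneously: (1 − (−0.375)(−0.375))x_{Mesa} = 37.125 − 0.375·35.75, so (55/64)x_{Mesa} = 759/32 and x_{Mesa} = 27.6.
Then x_{Kora} = 35.75 − 0.375·27.6 = 25.4.
P_{Mesa} = 327 − 4·27.6 − 3·25.4 = 140.4.
Profit = (140.4 − 30)·27.6 = 3047.04.

3047.04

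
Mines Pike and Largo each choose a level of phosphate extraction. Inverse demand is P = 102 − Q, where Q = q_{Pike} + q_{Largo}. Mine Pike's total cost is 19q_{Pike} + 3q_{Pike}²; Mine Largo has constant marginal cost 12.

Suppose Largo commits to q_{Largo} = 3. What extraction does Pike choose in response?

10

Mine Pike's profit: π = q_{Pike}(102 − (q_{Pike} + q_{Largo})) − 19q_{Pike} − 3q_{Pike}².
∂π/∂q_{Pike} = 83 − 8q_{Pike} − q_{Largo} = 0, so q_{Pike} = 10.375 − 0.125q_{Largo}.
At q_{Largo} = 3: q_{Pike} = 10.375 − 0.125·3 = 10.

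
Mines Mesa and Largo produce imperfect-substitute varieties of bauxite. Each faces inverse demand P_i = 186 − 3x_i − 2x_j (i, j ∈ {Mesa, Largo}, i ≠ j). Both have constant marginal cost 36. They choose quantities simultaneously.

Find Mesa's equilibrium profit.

Mine Mesa's profit: π = x_{Mesa}(186 − 3x_{Mesa} − 2x_{Largo}) − 36x_{Mesa}.
∂π/∂x_{Mesa} = 150 − 6x_{Mesa} − 2x_{Largo} = 0 ⇒ x_{Mesa} = 25 − (1/3)x_{Largo}.
The game is symmetric, so in equilibrium x_{Largo} = x_{Mesa}: the reaction function gives (4/3)x_{Mesa} = 25, hence x_{Mesa} = 18.75.
P_{Mesa} = 186 − 3·18.75 − 2·18.75 = 92.25.
Profit = (92.25 − 36)·18.75 = 1054.6875.

1054.6875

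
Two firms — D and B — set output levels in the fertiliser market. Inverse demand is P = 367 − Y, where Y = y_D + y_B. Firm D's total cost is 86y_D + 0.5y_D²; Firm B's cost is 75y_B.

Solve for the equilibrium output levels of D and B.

Firm D's profit: π = y_D(367 − (y_D + y_B)) − 86y_D − 0.5y_D².
∂π/∂y_D = 281 − 3y_D − y_B = 0, so y_D = 281/3 − (1/3)y_B.
For B: ∂π/∂y_B = 292 − 2y_B − y_D = 0 ⇒ y_B = 146 − 0.5y_D.
Substituting the second reaction function into the first: y_D = 281/3 − (1/3)(146 − 0.5y_D), which gives (5/6)y_D = 45 ⇒ y_D = 54.
Then y_B = 146 − 0.5·54 = 119.

54, 119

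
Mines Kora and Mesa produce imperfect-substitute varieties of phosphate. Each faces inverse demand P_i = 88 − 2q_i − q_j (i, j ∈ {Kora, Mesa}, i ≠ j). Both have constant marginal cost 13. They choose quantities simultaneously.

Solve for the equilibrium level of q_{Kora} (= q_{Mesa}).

15

Mine Kora's profit: π = q_{Kora}(88 − 2q_{Kora} − q_{Mesa}) − 13q_{Kora}.
∂π/∂q_{Kora} = 75 − 4q_{Kora} − q_{Mesa} = 0 ⇒ q_{Kora} = 18.75 − 0.25q_{Mesa}.
The game is symmetric, so in equilibrium q_{Mesa} = q_{Kora}: the reaction function gives 1.25q_{Kora} = 18.75, hence q_{Kora} = 15.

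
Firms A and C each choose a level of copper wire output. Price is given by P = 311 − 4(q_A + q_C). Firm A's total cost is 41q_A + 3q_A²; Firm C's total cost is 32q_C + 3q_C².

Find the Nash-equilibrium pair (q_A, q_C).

14.8, 15.7

Firm A's profit: π = q_A(311 − 4(q_A + q_C)) − 41q_A − 3q_A².
∂π/∂q_A = 270 − 14q_A − 4q_C = 0, so q_A = 135/7 − (2/7)q_C.
By the same steps for C: q_C = 279/14 − (2/7)q_A.
Plugging q_C into A's best response: q_A = 135/7 − (2/7)(279/14 − (2/7)q_A) ⇒ (45/49)q_A = 666/49, so q_A = 14.8.
Then q_C = 279/14 − (2/7)·14.8 = 15.7.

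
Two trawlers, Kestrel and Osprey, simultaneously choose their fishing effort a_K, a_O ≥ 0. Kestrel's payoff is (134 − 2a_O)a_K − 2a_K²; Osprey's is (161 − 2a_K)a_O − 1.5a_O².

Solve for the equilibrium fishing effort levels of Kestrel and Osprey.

Expanding Kestrel's payoff: 134a_K − 2a_Oa_K − 2a_K².
∂π/∂a_K = 134 − 2a_O − 4a_K = 0, so a_K = 33.5 − 0.5a_O.
Likewise for Osprey: a_O = 161/3 − (2/3)a_K.
Solving the two reaction functions simultaneously: (1 − (−0.5)(−2/3))a_K = 33.5 − 0.5·(161/3), so (2/3)a_K = 20/3 and a_K = 10.
Then a_O = 161/3 − (2/3)·10 = 47.

10, 47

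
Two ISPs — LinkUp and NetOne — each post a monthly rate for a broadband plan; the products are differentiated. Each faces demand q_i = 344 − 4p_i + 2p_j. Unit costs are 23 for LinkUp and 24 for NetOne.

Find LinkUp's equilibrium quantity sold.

199.2

LinkUp's profit: π = (p_{LinkUp} − 23)(344 − 4p_{LinkUp} + 2p_{NetOne}).
∂π/∂p_{LinkUp} = 436 − 8p_{LinkUp} + 2p_{NetOne} = 0 ⇒ p_{LinkUp} = 54.5 + 0.25p_{NetOne}.
Similarly p_{NetOne} = 55 + 0.25p_{LinkUp}.
Plugging p_{NetOne} into LinkUp's best response: p_{LinkUp} = 54.5 + 0.25(55 + 0.25p_{LinkUp}) ⇒ 0.9375p_{LinkUp} = 68.25, so p_{LinkUp} = 72.8.
Then p_{NetOne} = 55 + 0.25·72.8 = 73.2.
q_{LinkUp} = 344 − 4·72.8 + 2·73.2 = 199.2.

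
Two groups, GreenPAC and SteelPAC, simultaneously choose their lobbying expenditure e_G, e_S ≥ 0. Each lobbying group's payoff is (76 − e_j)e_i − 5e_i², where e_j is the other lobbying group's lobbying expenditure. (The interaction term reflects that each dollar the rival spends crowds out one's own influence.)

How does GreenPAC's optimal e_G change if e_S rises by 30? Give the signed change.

GreenPAC's payoff is (76 − e_S)e_G − 5e_G².
∂π/∂e_G = 76 − e_S − 10e_G = 0, so e_G = 7.6 − 0.1e_S.
The reaction-function slope is −0.1, so a 30-unit rise in e_S moves e_G by −0.1 × 30 = −3. GreenPAC's best response falls — the actions are strategic substitutes.

-3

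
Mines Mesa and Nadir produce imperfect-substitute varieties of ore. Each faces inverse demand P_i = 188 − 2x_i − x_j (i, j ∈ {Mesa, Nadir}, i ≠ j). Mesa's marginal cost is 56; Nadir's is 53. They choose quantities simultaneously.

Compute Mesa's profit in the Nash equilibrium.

Mine Mesa's profit: π = x_{Mesa}(188 − 2x_{Mesa} − x_{Nadir}) − 56x_{Mesa}.
∂π/∂x_{Mesa} = 132 − 4x_{Mesa} − x_{Nadir} = 0 ⇒ x_{Mesa} = 33 − 0.25x_{Nadir}.
Similarly x_{Nadir} = 33.75 − 0.25x_{Mesa}.
Substituting the second reaction function into the first: x_{Mesa} = 33 − 0.25(33.75 − 0.25x_{Mesa}), which gives 0.9375x_{Mesa} = 24.5625 ⇒ x_{Mesa} = 26.2.
Then x_{Nadir} = 33.75 − 0.25·26.2 = 27.2.
P_{Mesa} = 188 − 2·26.2 − 27.2 = 108.4.
Profit = (108.4 − 56)·26.2 = 1372.88.

1372.88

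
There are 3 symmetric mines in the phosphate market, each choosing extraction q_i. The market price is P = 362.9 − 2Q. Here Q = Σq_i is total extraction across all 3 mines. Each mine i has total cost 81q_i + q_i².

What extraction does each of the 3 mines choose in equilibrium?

28.19

A representative mine's profit is π_i = q_i(362.9 − 2Q) − 81q_i − q_i², with Q = q_i + Σ_{j≠i} q_j.
First-order condition: 281.9 − 6q_i − 2Σ_{j≠i} q_j = 0.
Imposing symmetry (q_j = q for all j) turns Σ_{j≠i} q_j into 2q, so 281.9 = 10q and q = 28.19.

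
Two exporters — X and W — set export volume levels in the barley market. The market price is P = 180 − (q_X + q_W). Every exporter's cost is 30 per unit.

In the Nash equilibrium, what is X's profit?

Exporter X's profit: π = q_X(180 − (q_X + q_W)) − 30q_X.
∂π/∂q_X = 150 − 2q_X − q_W = 0, so q_X = 75 − 0.5q_W.
The game is symmetric, so in equilibrium q_W = q_X: the reaction function gives 1.5q_X = 75, hence q_X = 50.
Price P = 180 − 100 = 80.
X's profit: (80 − 30)·50 = 2500.

2500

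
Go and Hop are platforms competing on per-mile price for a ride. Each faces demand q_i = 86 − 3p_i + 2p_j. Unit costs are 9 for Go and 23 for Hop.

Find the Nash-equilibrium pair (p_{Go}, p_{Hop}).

30.875, 36.125

Go's profit: π = (p_{Go} − 9)(86 − 3p_{Go} + 2p_{Hop}).
∂π/∂p_{Go} = 113 − 6p_{Go} + 2p_{Hop} = 0 ⇒ p_{Go} = 113/6 + (1/3)p_{Hop}.
Similarly p_{Hop} = 155/6 + (1/3)p_{Go}.
Substituting the second reaction function into the first: p_{Go} = 113/6 + (1/3)(155/6 + (1/3)p_{Go}), which gives (8/9)p_{Go} = 247/9 ⇒ p_{Go} = 30.875.
Then p_{Hop} = 155/6 + (1/3)·30.875 = 36.125.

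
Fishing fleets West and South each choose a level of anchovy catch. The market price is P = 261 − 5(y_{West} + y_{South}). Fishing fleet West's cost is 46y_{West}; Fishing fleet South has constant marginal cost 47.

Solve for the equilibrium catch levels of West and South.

14.4, 14.2

Fishing fleet West's profit: π = y_{West}(261 − 5(y_{West} + y_{South})) − 46y_{West}.
∂π/∂y_{West} = 215 − 10y_{West} − 5y_{South} = 0, so y_{West} = 21.5 − 0.5y_{South}.
By the same steps for South: y_{South} = 21.4 − 0.5y_{West}.
Substituting the second reaction function into the first: y_{West} = 21.5 − 0.5(21.4 − 0.5y_{West}), which gives 0.75y_{West} = 10.8 ⇒ y_{West} = 14.4.
Then y_{South} = 21.4 − 0.5·14.4 = 14.2.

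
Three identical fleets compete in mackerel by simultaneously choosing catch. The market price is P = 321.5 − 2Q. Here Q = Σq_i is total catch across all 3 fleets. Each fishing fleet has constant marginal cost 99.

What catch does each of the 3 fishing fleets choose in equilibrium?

27.8125

A representative fishing fleet's profit is π_i = q_i(321.5 − 2Q) − 99q_i, with Q = q_i + Σ_{j≠i} q_j.
First-order condition: 222.5 − 4q_i − 2Σ_{j≠i} q_j = 0.
With identical fishing fleets, set every q_j = q: then 222.5 − 4q − 4q = 0, i.e. q = 222.5/8 = 27.8125.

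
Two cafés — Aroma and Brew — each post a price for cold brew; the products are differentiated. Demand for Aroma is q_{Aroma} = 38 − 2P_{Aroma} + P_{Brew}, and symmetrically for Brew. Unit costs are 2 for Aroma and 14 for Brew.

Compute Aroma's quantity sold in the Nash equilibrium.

Aroma's profit: π = (P_{Aroma} − 2)(38 − 2P_{Aroma} + P_{Brew}).
∂π/∂P_{Aroma} = 42 − 4P_{Aroma} + P_{Brew} = 0 ⇒ P_{Aroma} = 10.5 + 0.25P_{Brew}.
Similarly P_{Brew} = 16.5 + 0.25P_{Aroma}.
Plugging P_{Brew} into Aroma's best response: P_{Aroma} = 10.5 + 0.25(16.5 + 0.25P_{Aroma}) ⇒ 0.9375P_{Aroma} = 14.625, so P_{Aroma} = 15.6.
Then P_{Brew} = 16.5 + 0.25·15.6 = 20.4.
q_{Aroma} = 38 − 2·15.6 + 20.4 = 27.2.

27.2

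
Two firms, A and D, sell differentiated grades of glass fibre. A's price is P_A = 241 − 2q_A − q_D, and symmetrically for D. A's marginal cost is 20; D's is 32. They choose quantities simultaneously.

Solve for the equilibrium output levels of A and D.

Firm A's profit: π = q_A(241 − 2q_A − q_D) − 20q_A.
∂π/∂q_A = 221 − 4q_A − q_D = 0 ⇒ q_A = 55.25 − 0.25q_D.
Similarly q_D = 52.25 − 0.25q_A.
Plugging q_D into A's best response: q_A = 55.25 − 0.25(52.25 − 0.25q_A) ⇒ 0.9375q_A = 42.1875, so q_A = 45.
Then q_D = 52.25 − 0.25·45 = 41.

45, 41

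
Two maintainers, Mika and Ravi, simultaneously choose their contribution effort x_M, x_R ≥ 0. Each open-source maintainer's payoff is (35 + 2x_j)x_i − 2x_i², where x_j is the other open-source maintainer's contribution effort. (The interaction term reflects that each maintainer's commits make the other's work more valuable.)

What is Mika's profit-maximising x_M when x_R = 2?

Mika's payoff is (35 + 2x_R)x_M − 2x_M².
∂π/∂x_M = 35 + 2x_R − 4x_M = 0, so x_M = 8.75 + 0.5x_R.
At x_R = 2: x_M = 8.75 + 0.5·2 = 9.75.

9.75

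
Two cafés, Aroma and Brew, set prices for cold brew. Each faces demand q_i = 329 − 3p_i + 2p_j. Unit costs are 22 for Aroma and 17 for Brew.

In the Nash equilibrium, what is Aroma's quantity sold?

Aroma's profit: π = (p_{Aroma} − 22)(329 − 3p_{Aroma} + 2p_{Brew}).
∂π/∂p_{Aroma} = 395 − 6p_{Aroma} + 2p_{Brew} = 0 ⇒ p_{Aroma} = 395/6 + (1/3)p_{Brew}.
Similarly p_{Brew} = 190/3 + (1/3)p_{Aroma}.
Solving the two reaction functions simultaneously: (1 − (1/3)(1/3))p_{Aroma} = 395/6 + (1/3)·(190/3), so (8/9)p_{Aroma} = 1565/18 and p_{Aroma} = 97.8125.
Then p_{Brew} = 190/3 + (1/3)·97.8125 = 95.9375.
q_{Aroma} = 329 − 3·97.8125 + 2·95.9375 = 227.4375.

227.4375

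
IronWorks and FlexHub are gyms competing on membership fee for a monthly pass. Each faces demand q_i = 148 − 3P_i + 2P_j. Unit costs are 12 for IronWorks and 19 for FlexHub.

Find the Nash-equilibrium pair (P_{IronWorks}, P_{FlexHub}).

IronWorks's profit: π = (P_{IronWorks} − 12)(148 − 3P_{IronWorks} + 2P_{FlexHub}).
∂π/∂P_{IronWorks} = 184 − 6P_{IronWorks} + 2P_{FlexHub} = 0 ⇒ P_{IronWorks} = 92/3 + (1/3)P_{FlexHub}.
Similarly P_{FlexHub} = 205/6 + (1/3)P_{IronWorks}.
Substituting the second reaction function into the first: P_{IronWorks} = 92/3 + (1/3)(205/6 + (1/3)P_{IronWorks}), which gives (8/9)P_{IronWorks} = 757/18 ⇒ P_{IronWorks} = 47.3125.
Then P_{FlexHub} = 205/6 + (1/3)·47.3125 = 49.9375.

47.3125, 49.9375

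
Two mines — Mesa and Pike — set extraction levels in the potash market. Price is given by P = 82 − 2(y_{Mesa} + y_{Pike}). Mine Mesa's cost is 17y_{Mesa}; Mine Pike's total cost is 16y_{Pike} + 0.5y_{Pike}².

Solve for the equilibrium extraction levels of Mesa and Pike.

Mine Mesa's profit: π = y_{Mesa}(82 − 2(y_{Mesa} + y_{Pike})) − 17y_{Mesa}.
∂π/∂y_{Mesa} = 65 − 4y_{Mesa} − 2y_{Pike} = 0, so y_{Mesa} = 16.25 − 0.5y_{Pike}.
For Pike: ∂π/∂y_{Pike} = 66 − 5y_{Pike} − 2y_{Mesa} = 0 ⇒ y_{Pike} = 13.2 − 0.4y_{Mesa}.
Solving the two reaction functions simultaneously: (1 − (−0.5)(−0.4))y_{Mesa} = 16.25 − 0.5·13.2, so 0.8y_{Mesa} = 9.65 and y_{Mesa} = 12.0625.
Then y_{Pike} = 13.2 − 0.4·12.0625 = 8.375.

12.0625, 8.375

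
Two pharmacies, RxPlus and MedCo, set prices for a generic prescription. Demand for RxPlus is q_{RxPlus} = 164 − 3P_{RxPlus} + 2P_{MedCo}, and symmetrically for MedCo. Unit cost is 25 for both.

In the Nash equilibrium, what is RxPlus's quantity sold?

RxPlus's profit: π = (P_{RxPlus} − 25)(164 − 3P_{RxPlus} + 2P_{MedCo}).
∂π/∂P_{RxPlus} = 239 − 6P_{RxPlus} + 2P_{MedCo} = 0 ⇒ P_{RxPlus} = 239/6 + (1/3)P_{MedCo}.
By symmetry P_{MedCo} = P_{RxPlus}; substituting into the reaction function, (2/3)P_{RxPlus} = 239/6 and P_{RxPlus} = 59.75.
q_{RxPlus} = 164 − 3·59.75 + 2·59.75 = 104.25.

104.25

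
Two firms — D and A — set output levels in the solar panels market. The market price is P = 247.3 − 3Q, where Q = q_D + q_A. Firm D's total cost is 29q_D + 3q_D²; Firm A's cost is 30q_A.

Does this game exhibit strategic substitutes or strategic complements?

Firm D's profit: π = q_D(247.3 − 3(q_D + q_A)) − 29q_D − 3q_D².
∂π/∂q_D = 218.3 − 12q_D − 3q_A = 0, so q_D = 2183/120 − 0.25q_A.
The best-response slope dq_D/dq_A = −0.25 < 0: the reaction function is downward-sloping, so the choices are strategic substitutes.

strategic substitutes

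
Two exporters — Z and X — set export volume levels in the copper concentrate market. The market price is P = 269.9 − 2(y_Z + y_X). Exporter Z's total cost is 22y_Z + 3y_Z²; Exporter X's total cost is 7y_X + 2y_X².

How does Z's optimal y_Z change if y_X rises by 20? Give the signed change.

-4

Exporter Z's profit: π = y_Z(269.9 − 2(y_Z + y_X)) − 22y_Z − 3y_Z².
∂π/∂y_Z = 247.9 − 10y_Z − 2y_X = 0, so y_Z = 24.79 − 0.2y_X.
The reaction-function slope is −0.2, so a 20-unit rise in y_X moves y_Z by −0.2 × 20 = −4. Z's best response falls — the actions are strategic substitutes.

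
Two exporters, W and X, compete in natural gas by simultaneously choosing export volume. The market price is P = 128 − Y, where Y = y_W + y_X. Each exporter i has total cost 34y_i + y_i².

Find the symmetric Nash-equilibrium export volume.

18.8

Exporter W's profit: π = y_W(128 − (y_W + y_X)) − 34y_W − y_W².
∂π/∂y_W = 94 − 4y_W − y_X = 0, so y_W = 23.5 − 0.25y_X.
By symmetry y_X = y_W; substituting into the reaction function, 1.25y_W = 23.5 and y_W = 18.8.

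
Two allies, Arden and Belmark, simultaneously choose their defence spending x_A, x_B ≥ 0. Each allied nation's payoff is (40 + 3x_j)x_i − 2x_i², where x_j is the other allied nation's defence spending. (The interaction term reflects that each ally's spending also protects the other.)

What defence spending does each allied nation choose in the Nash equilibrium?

Arden's payoff is (40 + 3x_B)x_A − 2x_A².
∂π/∂x_A = 40 + 3x_B − 4x_A = 0, so x_A = 10 + 0.75x_B.
The game is symmetric, so in equilibrium x_B = x_A: the reaction function gives 0.25x_A = 10, hence x_A = 40.

40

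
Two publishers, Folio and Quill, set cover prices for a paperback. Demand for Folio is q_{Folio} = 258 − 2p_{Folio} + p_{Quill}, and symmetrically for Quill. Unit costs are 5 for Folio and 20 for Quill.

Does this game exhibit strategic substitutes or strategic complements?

Folio's profit: π = (p_{Folio} − 5)(258 − 2p_{Folio} + p_{Quill}).
∂π/∂p_{Folio} = 268 − 4p_{Folio} + p_{Quill} = 0 ⇒ p_{Folio} = 67 + 0.25p_{Quill}.
The best-response slope dp_{Folio}/dp_{Quill} = 0.25 > 0: the reaction function is upward-sloping, so the choices are strategic complements.

strategic complements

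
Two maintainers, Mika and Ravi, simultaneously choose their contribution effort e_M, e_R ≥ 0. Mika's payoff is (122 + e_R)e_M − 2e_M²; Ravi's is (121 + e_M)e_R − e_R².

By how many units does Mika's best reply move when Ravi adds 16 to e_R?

Expanding Mika's payoff: 122e_M + e_Re_M − 2e_M².
∂π/∂e_M = 122 + e_R − 4e_M = 0, so e_M = 30.5 + 0.25e_R.
The reaction-function slope is 0.25, so a 16-unit rise in e_R moves e_M by 0.25 × 16 = 4. Mika's best response rises — the actions are strategic complements.

4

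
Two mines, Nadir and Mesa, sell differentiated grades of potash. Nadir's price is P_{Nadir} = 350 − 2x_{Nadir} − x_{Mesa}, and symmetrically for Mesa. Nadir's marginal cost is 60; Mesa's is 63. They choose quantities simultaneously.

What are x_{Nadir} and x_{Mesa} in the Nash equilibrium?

Mine Nadir's profit: π = x_{Nadir}(350 − 2x_{Nadir} − x_{Mesa}) − 60x_{Nadir}.
∂π/∂x_{Nadir} = 290 − 4x_{Nadir} − x_{Mesa} = 0 ⇒ x_{Nadir} = 72.5 − 0.25x_{Mesa}.
Similarly x_{Mesa} = 71.75 − 0.25x_{Nadir}.
Plugging x_{Mesa} into Nadir's best response: x_{Nadir} = 72.5 − 0.25(71.75 − 0.25x_{Nadir}) ⇒ 0.9375x_{Nadir} = 54.5625, so x_{Nadir} = 58.2.
Then x_{Mesa} = 71.75 − 0.25·58.2 = 57.2.

58.2, 57.2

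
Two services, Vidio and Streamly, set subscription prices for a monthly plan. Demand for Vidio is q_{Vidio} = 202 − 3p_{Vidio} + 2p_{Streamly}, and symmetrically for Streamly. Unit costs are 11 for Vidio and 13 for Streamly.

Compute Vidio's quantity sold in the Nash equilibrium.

144.375

Vidio's profit: π = (p_{Vidio} − 11)(202 − 3p_{Vidio} + 2p_{Streamly}).
∂π/∂p_{Vidio} = 235 − 6p_{Vidio} + 2p_{Streamly} = 0 ⇒ p_{Vidio} = 235/6 + (1/3)p_{Streamly}.
Similarly p_{Streamly} = 241/6 + (1/3)p_{Vidio}.
Solving the two reaction functions simultaneously: (1 − (1/3)(1/3))p_{Vidio} = 235/6 + (1/3)·(241/6), so (8/9)p_{Vidio} = 473/9 and p_{Vidio} = 59.125.
Then p_{Streamly} = 241/6 + (1/3)·59.125 = 59.875.
q_{Vidio} = 202 − 3·59.125 + 2·59.875 = 144.375.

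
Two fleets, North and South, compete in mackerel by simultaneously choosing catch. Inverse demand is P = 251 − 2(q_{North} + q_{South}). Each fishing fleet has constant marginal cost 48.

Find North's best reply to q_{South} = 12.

Fishing fleet North's profit: π = q_{North}(251 − 2(q_{North} + q_{South})) − 48q_{North}.
∂π/∂q_{North} = 203 − 4q_{North} − 2q_{South} = 0, so q_{North} = 50.75 − 0.5q_{South}.
At q_{South} = 12: q_{North} = 50.75 − 0.5·12 = 44.75.

44.75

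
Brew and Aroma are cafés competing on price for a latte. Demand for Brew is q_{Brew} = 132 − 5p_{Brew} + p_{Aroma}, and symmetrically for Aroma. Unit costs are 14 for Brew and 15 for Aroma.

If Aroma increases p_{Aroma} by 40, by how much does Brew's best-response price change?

4

Brew's profit: π = (p_{Brew} − 14)(132 − 5p_{Brew} + p_{Aroma}).
∂π/∂p_{Brew} = 202 − 10p_{Brew} + p_{Aroma} = 0 ⇒ p_{Brew} = 20.2 + 0.1p_{Aroma}.
The reaction-function slope is 0.1, so a 40-unit rise in p_{Aroma} moves p_{Brew} by 0.1 × 40 = 4. Brew's best response rises — the actions are strategic complements.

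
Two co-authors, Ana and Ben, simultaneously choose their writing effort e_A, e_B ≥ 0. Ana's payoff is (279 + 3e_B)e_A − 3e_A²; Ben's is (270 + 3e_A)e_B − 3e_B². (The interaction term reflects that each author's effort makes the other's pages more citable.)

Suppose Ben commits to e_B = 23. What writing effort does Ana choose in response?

58

Expanding Ana's payoff: 279e_A + 3e_Be_A − 3e_A².
∂π/∂e_A = 279 + 3e_B − 6e_A = 0, so e_A = 46.5 + 0.5e_B.
At e_B = 23: e_A = 46.5 + 0.5·23 = 58.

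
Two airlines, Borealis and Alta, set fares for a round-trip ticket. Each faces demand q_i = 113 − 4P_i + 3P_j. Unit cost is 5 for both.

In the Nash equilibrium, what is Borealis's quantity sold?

86.4

Borealis's profit: π = (P_{Borealis} − 5)(113 − 4P_{Borealis} + 3P_{Alta}).
∂π/∂P_{Borealis} = 133 − 8P_{Borealis} + 3P_{Alta} = 0 ⇒ P_{Borealis} = 16.625 + 0.375P_{Alta}.
Setting P_{Borealis} = P_{Alta} in the reaction function: P_{Borealis} = 16.625 + 0.375P_{Borealis}, so P_{Borealis} = 16.625 / 0.625 = 26.6.
q_{Borealis} = 113 − 4·26.6 + 3·26.6 = 86.4.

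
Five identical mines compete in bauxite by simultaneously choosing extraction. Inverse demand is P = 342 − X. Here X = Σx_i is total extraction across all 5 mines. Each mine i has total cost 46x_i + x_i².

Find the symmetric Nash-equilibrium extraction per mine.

37

A representative mine's profit is π_i = x_i(342 − X) − 46x_i − x_i², with X = x_i + Σ_{j≠i} x_j.
First-order condition: 296 − 4x_i − Σ_{j≠i} x_j = 0.
Imposing symmetry (x_j = x for all j) turns Σ_{j≠i} x_j into 4x, so 296 = 8x and x = 37.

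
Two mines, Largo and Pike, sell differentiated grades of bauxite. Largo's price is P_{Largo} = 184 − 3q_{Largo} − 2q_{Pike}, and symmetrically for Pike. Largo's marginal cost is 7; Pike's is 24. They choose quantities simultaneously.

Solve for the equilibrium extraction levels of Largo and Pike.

Mine Largo's profit: π = q_{Largo}(184 − 3q_{Largo} − 2q_{Pike}) − 7q_{Largo}.
∂π/∂q_{Largo} = 177 − 6q_{Largo} − 2q_{Pike} = 0 ⇒ q_{Largo} = 29.5 − (1/3)q_{Pike}.
Similarly q_{Pike} = 80/3 − (1/3)q_{Largo}.
Substituting the second reaction function into the first: q_{Largo} = 29.5 − (1/3)(80/3 − (1/3)q_{Largo}), which gives (8/9)q_{Largo} = 371/18 ⇒ q_{Largo} = 23.1875.
Then q_{Pike} = 80/3 − (1/3)·23.1875 = 18.9375.

23.1875, 18.9375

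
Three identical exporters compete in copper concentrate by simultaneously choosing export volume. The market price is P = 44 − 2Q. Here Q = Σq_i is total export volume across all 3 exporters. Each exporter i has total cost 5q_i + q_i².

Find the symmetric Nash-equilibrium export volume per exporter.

3.9

A representative exporter's profit is π_i = q_i(44 − 2Q) − 5q_i − q_i², with Q = q_i + Σ_{j≠i} q_j.
First-order condition: 39 − 6q_i − 2Σ_{j≠i} q_j = 0.
In a symmetric equilibrium every exporter chooses the same q, so Σ_{j≠i} q_j = 2q. The condition becomes 39 − 10q = 0, giving q = 39/10 = 3.9.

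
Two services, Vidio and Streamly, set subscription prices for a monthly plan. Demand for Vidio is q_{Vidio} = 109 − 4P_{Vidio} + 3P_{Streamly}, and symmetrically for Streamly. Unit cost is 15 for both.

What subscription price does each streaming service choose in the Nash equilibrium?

Vidio's profit: π = (P_{Vidio} − 15)(109 − 4P_{Vidio} + 3P_{Streamly}).
∂π/∂P_{Vidio} = 169 − 8P_{Vidio} + 3P_{Streamly} = 0 ⇒ P_{Vidio} = 21.125 + 0.375P_{Streamly}.
Setting P_{Vidio} = P_{Streamly} in the reaction function: P_{Vidio} = 21.125 + 0.375P_{Vidio}, so P_{Vidio} = 21.125 / 0.625 = 33.8.

33.8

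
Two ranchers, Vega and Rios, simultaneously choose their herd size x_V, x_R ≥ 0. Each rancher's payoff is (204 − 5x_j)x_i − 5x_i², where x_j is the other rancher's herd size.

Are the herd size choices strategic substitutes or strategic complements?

Vega's payoff is (204 − 5x_R)x_V − 5x_V².
∂π/∂x_V = 204 − 5x_R − 10x_V = 0, so x_V = 20.4 − 0.5x_R.
The best-response slope dx_V/dx_R = −0.5 < 0: the reaction function is downward-sloping, so the choices are strategic substitutes.

strategic substitutes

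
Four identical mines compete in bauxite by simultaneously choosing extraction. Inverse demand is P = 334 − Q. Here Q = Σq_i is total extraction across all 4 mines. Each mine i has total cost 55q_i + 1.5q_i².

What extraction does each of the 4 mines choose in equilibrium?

34.875

A representative mine's profit is π_i = q_i(334 − Q) − 55q_i − 1.5q_i², with Q = q_i + Σ_{j≠i} q_j.
First-order condition: 279 − 5q_i − Σ_{j≠i} q_j = 0.
In a symmetric equilibrium every mine chooses the same q, so Σ_{j≠i} q_j = 3q. The condition becomes 279 − 8q = 0, giving q = 279/8 = 34.875.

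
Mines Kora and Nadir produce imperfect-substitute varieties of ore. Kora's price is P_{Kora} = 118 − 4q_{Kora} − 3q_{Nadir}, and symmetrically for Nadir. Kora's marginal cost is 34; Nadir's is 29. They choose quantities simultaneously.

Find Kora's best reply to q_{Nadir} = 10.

Mine Kora's profit: π = q_{Kora}(118 − 4q_{Kora} − 3q_{Nadir}) − 34q_{Kora}.
∂π/∂q_{Kora} = 84 − 8q_{Kora} − 3q_{Nadir} = 0 ⇒ q_{Kora} = 10.5 − 0.375q_{Nadir}.
At q_{Nadir} = 10: q_{Kora} = 10.5 − 0.375·10 = 6.75.

6.75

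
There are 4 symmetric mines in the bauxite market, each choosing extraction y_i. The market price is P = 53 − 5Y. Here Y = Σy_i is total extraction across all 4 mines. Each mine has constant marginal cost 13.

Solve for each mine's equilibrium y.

A representative mine's profit is π_i = y_i(53 − 5Y) − 13y_i, with Y = y_i + Σ_{j≠i} y_j.
First-order condition: 40 − 10y_i − 5Σ_{j≠i} y_j = 0.
In a symmetric equilibrium every mine chooses the same y, so Σ_{j≠i} y_j = 3y. The condition becomes 40 − 25y = 0, giving y = 40/25 = 1.6.

1.6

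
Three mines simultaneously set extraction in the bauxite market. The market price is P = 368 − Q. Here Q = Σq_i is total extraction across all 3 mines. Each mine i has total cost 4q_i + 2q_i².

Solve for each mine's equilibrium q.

45.5

A representative mine's profit is π_i = q_i(368 − Q) − 4q_i − 2q_i², with Q = q_i + Σ_{j≠i} q_j.
First-order condition: 364 − 6q_i − Σ_{j≠i} q_j = 0.
With identical mines, set every q_j = q: then 364 − 6q − 2q = 0, i.e. q = 364/8 = 45.5.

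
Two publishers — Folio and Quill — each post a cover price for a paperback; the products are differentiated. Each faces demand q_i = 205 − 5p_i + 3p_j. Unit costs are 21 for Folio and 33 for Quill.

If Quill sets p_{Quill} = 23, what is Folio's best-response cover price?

Folio's profit: π = (p_{Folio} − 21)(205 − 5p_{Folio} + 3p_{Quill}).
∂π/∂p_{Folio} = 310 − 10p_{Folio} + 3p_{Quill} = 0 ⇒ p_{Folio} = 31 + 0.3p_{Quill}.
At p_{Quill} = 23: p_{Folio} = 31 + 0.3·23 = 37.9.

37.9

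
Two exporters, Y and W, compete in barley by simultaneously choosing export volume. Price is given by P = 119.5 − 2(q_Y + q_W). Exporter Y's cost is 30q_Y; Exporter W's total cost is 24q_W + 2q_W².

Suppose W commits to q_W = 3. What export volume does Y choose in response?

20.875

Exporter Y's profit: π = q_Y(119.5 − 2(q_Y + q_W)) − 30q_Y.
∂π/∂q_Y = 89.5 − 4q_Y − 2q_W = 0, so q_Y = 22.375 − 0.5q_W.
At q_W = 3: q_Y = 22.375 − 0.5·3 = 20.875.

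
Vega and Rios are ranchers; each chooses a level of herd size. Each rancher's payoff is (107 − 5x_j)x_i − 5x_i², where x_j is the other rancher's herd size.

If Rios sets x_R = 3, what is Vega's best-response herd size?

9.2

Vega's payoff is (107 − 5x_R)x_V − 5x_V².
∂π/∂x_V = 107 − 5x_R − 10x_V = 0, so x_V = 10.7 − 0.5x_R.
At x_R = 3: x_V = 10.7 − 0.5·3 = 9.2.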